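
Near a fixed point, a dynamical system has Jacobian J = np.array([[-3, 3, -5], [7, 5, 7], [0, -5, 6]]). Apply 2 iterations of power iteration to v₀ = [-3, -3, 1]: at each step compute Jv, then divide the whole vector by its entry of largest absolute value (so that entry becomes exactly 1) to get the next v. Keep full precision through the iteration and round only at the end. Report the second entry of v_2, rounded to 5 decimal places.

-0.12177

Jv0 = (-5.000000, -29.000000, 21.000000); divide by -29.000000 → v1 = (0.172414, 1.000000, -0.724138)
Jv1 = (6.103448, 1.137931, -9.344828); divide by -9.344828 → v2 = (-0.653137, -0.121771, 1.000000)
Requested entry of v2: -33/271 = -0.12177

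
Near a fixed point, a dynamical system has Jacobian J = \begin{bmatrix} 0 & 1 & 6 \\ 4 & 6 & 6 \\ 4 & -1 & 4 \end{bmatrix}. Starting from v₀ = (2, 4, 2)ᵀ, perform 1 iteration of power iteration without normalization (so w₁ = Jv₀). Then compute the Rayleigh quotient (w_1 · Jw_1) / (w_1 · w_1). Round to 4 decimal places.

w1 = Jv₀ = (0·2 + 1·4 + 6·2; 4·2 + 6·4 + 6·2; 4·2 + (-1)·4 + 4·2) = (16, 44, 12)
Jw1 = (116, 400, 68)
w1·Jw1 = 16·116 + 44·400 + 12·68 = 20272; w1·w1 = 16·16 + 44·44 + 12·12 = 2336
λ ≈ 20272/2336 = 8.6781

λ ≈ 8.6781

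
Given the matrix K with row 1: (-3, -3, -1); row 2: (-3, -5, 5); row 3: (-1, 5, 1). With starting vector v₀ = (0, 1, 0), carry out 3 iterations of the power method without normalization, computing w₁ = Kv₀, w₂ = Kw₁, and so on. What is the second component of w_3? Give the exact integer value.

w1 = Kv₀ = (-3, -5, 5)
w2 = Kw1 = (19, 59, -17)
w3 = Kw2 = (-217, -437, 259)
The requested component of w3 is -437.

-437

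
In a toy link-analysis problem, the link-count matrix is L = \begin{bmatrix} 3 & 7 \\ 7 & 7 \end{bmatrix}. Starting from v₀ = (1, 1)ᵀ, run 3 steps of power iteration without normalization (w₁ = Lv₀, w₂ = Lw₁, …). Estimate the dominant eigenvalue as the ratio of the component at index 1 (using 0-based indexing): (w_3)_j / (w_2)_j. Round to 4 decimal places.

w1 = Lv₀ = (3·1 + 7·1; 7·1 + 7·1) = (10, 14)
w2 = Lw1 = (3·10 + 7·14; 7·10 + 7·14) = (128, 168)
w3 = Lw2 = (1560, 2072)
Ratio at component: 2072 / 168 = 12.3333

λ ≈ 12.3333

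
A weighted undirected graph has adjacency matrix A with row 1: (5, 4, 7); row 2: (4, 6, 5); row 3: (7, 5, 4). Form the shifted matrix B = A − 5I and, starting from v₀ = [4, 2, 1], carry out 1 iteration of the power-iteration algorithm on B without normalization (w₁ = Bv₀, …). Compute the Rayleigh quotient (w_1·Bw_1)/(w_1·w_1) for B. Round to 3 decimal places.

8.573

B = A − 5I has rows (0, 4, 7); (4, 1, 5); (7, 5, -1)
w1 = Bv₀ = (0·4 + 4·2 + 7·1; 4·4 + 1·2 + 5·1; 7·4 + 5·2 + (-1)·1) = (15, 23, 37)
Bw1 = (351, 268, 183)
w1·Bw1 = 18200; w1·w1 = 2123; μ ≈ 18200/2123 = 8.573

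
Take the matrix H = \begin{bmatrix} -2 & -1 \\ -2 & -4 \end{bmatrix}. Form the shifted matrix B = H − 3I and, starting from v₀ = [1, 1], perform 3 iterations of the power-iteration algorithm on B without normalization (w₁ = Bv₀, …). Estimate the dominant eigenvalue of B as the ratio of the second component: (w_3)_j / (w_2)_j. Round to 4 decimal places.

μ ≈ -8.0400

B = H − 3I has rows (-5, -1); (-2, -7)
w1 = Bv₀ = (-6, -9)
w2 = Bw1 = (39, 75)
w3 = Bw2 = (-270, -603)
Ratio: -603/75 = -8.0400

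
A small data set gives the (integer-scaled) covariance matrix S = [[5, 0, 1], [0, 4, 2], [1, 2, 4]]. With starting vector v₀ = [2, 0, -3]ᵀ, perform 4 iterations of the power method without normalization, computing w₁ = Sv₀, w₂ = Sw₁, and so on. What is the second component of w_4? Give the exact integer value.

-1550

w1 = Sv₀ = (5·2 + 0·0 + 1·(-3); 0·2 + 4·0 + 2·(-3); 1·2 + 2·0 + 4·(-3)) = (7, -6, -10)
w2 = Sw1 = (5·7 + 0·(-6) + 1·(-10); 0·7 + 4·(-6) + 2·(-10); 1·7 + 2·(-6) + 4·(-10)) = (25, -44, -45)
w3 = Sw2 = (80, -266, -243)
w4 = Sw3 = (157, -1550, -1424)
The requested component of w4 is -1550.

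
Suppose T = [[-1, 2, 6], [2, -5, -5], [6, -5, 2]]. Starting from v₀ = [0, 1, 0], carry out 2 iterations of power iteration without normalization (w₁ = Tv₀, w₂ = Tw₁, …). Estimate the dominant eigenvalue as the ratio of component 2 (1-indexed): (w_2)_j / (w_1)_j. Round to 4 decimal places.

-10.8000

w1 = Tv₀ = ((-1)·0 + 2·1 + 6·0; 2·0 + (-5)·1 + (-5)·0; 6·0 + (-5)·1 + 2·0) = (2, -5, -5)
w2 = Tw1 = ((-1)·2 + 2·(-5) + 6·(-5); 2·2 + (-5)·(-5) + (-5)·(-5); 6·2 + (-5)·(-5) + 2·(-5)) = (-42, 54, 27)
Ratio at component: 54 / -5 = -10.8000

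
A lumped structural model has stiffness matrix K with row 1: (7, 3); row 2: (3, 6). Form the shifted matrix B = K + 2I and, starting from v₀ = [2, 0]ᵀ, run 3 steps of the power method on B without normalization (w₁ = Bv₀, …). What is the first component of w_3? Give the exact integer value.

1926

B = K + 2I has rows (9, 3); (3, 8)
w1 = Bv₀ = (9·2 + 3·0; 3·2 + 8·0) = (18, 6)
w2 = Bw1 = (9·18 + 3·6; 3·18 + 8·6) = (180, 102)
w3 = Bw2 = (1926, 1356)
Requested component of w3: 1926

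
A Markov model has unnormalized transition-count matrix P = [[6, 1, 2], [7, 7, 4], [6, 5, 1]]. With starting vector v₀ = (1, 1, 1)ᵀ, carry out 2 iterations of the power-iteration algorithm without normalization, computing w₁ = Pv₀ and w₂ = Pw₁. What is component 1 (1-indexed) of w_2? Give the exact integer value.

96

w1 = Pv₀ = (9, 18, 12)
w2 = Pw1 = (96, 237, 156)
The requested component of w2 is 96.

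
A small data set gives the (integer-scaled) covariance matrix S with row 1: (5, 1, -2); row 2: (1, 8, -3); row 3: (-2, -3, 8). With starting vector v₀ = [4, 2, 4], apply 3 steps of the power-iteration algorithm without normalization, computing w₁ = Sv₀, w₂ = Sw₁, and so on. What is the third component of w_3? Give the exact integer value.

w1 = Sv₀ = (5·4 + 1·2 + (-2)·4; 1·4 + 8·2 + (-3)·4; (-2)·4 + (-3)·2 + 8·4) = (14, 8, 18)
w2 = Sw1 = (5·14 + 1·8 + (-2)·18; 1·14 + 8·8 + (-3)·18; (-2)·14 + (-3)·8 + 8·18) = (42, 24, 92)
w3 = Sw2 = (50, -42, 580)
The requested component of w3 is 580.

580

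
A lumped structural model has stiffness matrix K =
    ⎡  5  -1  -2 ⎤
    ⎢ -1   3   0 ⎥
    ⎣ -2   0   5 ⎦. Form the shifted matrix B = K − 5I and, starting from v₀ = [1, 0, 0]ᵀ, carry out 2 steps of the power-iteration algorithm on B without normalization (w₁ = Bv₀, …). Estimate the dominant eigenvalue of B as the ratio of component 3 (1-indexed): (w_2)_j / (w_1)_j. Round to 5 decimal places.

B = K − 5I has rows (0, -1, -2); (-1, -2, 0); (-2, 0, 0)
w1 = Bv₀ = (0, -1, -2)
w2 = Bw1 = (5, 2, 0)
Ratio: 0/-2 = 0.00000

0.00000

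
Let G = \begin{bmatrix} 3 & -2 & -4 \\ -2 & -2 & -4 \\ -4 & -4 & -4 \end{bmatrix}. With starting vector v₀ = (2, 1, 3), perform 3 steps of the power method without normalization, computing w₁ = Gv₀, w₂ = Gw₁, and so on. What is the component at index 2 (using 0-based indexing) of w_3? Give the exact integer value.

w1 = Gv₀ = (3·2 + (-2)·1 + (-4)·3; (-2)·2 + (-2)·1 + (-4)·3; (-4)·2 + (-4)·1 + (-4)·3) = (-8, -18, -24)
w2 = Gw1 = (3·(-8) + (-2)·(-18) + (-4)·(-24); (-2)·(-8) + (-2)·(-18) + (-4)·(-24); (-4)·(-8) + (-4)·(-18) + (-4)·(-24)) = (108, 148, 200)
w3 = Gw2 = (-772, -1312, -1824)
The requested component of w3 is -1824.

-1824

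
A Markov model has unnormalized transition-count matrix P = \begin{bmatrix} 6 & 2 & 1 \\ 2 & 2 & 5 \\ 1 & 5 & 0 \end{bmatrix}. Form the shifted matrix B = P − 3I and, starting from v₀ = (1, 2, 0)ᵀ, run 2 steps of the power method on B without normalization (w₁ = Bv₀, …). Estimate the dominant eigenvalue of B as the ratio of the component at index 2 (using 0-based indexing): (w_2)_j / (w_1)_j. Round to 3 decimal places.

B = P − 3I has rows (3, 2, 1); (2, -1, 5); (1, 5, -3)
w1 = Bv₀ = (7, 0, 11)
w2 = Bw1 = (32, 69, -26)
Ratio: -26/11 = -2.364

μ ≈ -2.364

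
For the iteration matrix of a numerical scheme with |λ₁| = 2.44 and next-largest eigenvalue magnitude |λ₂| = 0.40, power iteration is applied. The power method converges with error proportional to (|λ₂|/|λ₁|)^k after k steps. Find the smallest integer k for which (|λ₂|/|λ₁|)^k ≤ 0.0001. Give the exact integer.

6

|λ₂/λ₁| = 0.40/2.44 = 0.16393
Need k ≥ ln(0.0001) / ln(0.16393) = -9.2103 / -1.8083 ≈ 5.093
Smallest integer k satisfying the bound: 6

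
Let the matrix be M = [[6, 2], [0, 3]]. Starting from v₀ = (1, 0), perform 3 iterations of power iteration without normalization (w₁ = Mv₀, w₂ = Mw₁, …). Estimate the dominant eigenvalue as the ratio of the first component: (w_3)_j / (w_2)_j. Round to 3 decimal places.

w1 = Mv₀ = (6·1 + 2·0; 0·1 + 3·0) = (6, 0)
w2 = Mw1 = (6·6 + 2·0; 0·6 + 3·0) = (36, 0)
w3 = Mw2 = (216, 0)
Ratio at component: 216 / 36 = 6.000

6.000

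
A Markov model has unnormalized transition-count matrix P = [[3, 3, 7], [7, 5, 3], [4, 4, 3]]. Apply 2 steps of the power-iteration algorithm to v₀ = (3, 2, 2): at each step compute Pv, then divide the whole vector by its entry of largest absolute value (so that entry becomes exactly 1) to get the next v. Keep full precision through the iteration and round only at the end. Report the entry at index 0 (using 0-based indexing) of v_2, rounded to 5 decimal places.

0.81545

Pv0 = (29.000000, 37.000000, 26.000000); divide by 37.000000 → v1 = (0.783784, 1.000000, 0.702703)
Pv1 = (10.270270, 12.594595, 9.243243); divide by 12.594595 → v2 = (0.815451, 1.000000, 0.733906)
Requested entry of v2: 380/466 = 0.81545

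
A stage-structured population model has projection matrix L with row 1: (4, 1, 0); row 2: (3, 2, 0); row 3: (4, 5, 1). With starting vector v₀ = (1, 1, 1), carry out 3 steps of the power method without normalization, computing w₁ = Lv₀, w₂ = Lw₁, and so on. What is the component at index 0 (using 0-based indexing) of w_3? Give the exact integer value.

125

w1 = Lv₀ = (4·1 + 1·1 + 0·1; 3·1 + 2·1 + 0·1; 4·1 + 5·1 + 1·1) = (5, 5, 10)
w2 = Lw1 = (4·5 + 1·5 + 0·10; 3·5 + 2·5 + 0·10; 4·5 + 5·5 + 1·10) = (25, 25, 55)
w3 = Lw2 = (125, 125, 280)
The requested component of w3 is 125.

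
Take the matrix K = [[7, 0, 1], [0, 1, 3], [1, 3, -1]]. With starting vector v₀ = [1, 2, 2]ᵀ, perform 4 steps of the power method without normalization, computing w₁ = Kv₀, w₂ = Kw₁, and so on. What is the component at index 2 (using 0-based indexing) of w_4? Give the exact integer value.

w1 = Kv₀ = (7·1 + 0·2 + 1·2; 0·1 + 1·2 + 3·2; 1·1 + 3·2 + (-1)·2) = (9, 8, 5)
w2 = Kw1 = (7·9 + 0·8 + 1·5; 0·9 + 1·8 + 3·5; 1·9 + 3·8 + (-1)·5) = (68, 23, 28)
w3 = Kw2 = (504, 107, 109)
w4 = Kw3 = (3637, 434, 716)
The requested component of w4 is 716.

716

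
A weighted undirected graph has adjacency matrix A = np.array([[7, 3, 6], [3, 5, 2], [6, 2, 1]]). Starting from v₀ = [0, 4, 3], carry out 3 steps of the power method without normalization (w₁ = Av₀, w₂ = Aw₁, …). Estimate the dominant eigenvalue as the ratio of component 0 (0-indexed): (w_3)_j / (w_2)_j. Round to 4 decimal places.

w1 = Av₀ = (7·0 + 3·4 + 6·3; 3·0 + 5·4 + 2·3; 6·0 + 2·4 + 1·3) = (30, 26, 11)
w2 = Aw1 = (7·30 + 3·26 + 6·11; 3·30 + 5·26 + 2·11; 6·30 + 2·26 + 1·11) = (354, 242, 243)
w3 = Aw2 = (4662, 2758, 2851)
Ratio at component: 4662 / 354 = 13.1695

13.1695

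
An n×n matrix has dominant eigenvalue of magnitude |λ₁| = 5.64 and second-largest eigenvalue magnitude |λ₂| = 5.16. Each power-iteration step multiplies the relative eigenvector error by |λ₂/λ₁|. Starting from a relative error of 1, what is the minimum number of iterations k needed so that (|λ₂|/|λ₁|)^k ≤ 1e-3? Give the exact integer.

78

|λ₂/λ₁| = 5.16/5.64 = 0.91489
Need k ≥ ln(1e-3) / ln(0.91489) = -6.9078 / -0.0889 ≈ 77.661
Smallest integer k satisfying the bound: 78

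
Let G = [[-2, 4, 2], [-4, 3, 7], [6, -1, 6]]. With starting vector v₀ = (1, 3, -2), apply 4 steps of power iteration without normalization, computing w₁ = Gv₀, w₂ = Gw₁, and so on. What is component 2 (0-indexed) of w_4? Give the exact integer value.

w1 = Gv₀ = ((-2)·1 + 4·3 + 2·(-2); (-4)·1 + 3·3 + 7·(-2); 6·1 + (-1)·3 + 6·(-2)) = (6, -9, -9)
w2 = Gw1 = ((-2)·6 + 4·(-9) + 2·(-9); (-4)·6 + 3·(-9) + 7·(-9); 6·6 + (-1)·(-9) + 6·(-9)) = (-66, -114, -9)
w3 = Gw2 = (-342, -141, -336)
w4 = Gw3 = (-552, -1407, -3927)
The requested component of w4 is -3927.

-3927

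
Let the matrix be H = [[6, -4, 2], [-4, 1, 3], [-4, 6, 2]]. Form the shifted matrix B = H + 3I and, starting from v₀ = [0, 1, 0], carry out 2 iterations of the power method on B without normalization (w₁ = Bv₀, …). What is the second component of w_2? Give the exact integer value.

B = H + 3I has rows (9, -4, 2); (-4, 4, 3); (-4, 6, 5)
w1 = Bv₀ = (9·0 + (-4)·1 + 2·0; (-4)·0 + 4·1 + 3·0; (-4)·0 + 6·1 + 5·0) = (-4, 4, 6)
w2 = Bw1 = (9·(-4) + (-4)·4 + 2·6; (-4)·(-4) + 4·4 + 3·6; (-4)·(-4) + 6·4 + 5·6) = (-40, 50, 70)
Requested component of w2: 50

50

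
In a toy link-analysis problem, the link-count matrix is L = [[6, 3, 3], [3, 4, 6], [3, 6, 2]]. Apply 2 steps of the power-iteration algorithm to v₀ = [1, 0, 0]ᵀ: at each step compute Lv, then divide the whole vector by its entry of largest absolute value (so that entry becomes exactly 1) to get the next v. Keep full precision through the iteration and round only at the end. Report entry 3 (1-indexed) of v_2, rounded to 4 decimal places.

Lv0 = (6.00000, 3.00000, 3.00000); divide by 6.00000 → v1 = (1.00000, 0.50000, 0.50000)
Lv1 = (9.00000, 8.00000, 7.00000); divide by 9.00000 → v2 = (1.00000, 0.88889, 0.77778)
Requested entry of v2: 42/54 = 0.7778

0.7778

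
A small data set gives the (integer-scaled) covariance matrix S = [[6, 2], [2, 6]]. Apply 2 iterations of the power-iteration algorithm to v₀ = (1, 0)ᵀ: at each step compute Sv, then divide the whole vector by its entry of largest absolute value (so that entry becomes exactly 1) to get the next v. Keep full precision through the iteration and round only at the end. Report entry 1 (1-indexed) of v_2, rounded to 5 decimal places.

1.00000

Sv0 = (6.000000, 2.000000); divide by 6.000000 → v1 = (1.000000, 0.333333)
Sv1 = (6.666667, 4.000000); divide by 6.666667 → v2 = (1.000000, 0.600000)
Requested entry of v2: 40/40 = 1.00000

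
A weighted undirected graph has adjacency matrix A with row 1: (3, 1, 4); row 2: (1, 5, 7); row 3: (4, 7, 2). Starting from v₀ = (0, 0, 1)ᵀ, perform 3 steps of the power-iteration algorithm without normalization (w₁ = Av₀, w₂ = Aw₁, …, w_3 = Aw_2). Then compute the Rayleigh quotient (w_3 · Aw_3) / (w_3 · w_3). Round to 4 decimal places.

11.8517

w1 = Av₀ = (3·0 + 1·0 + 4·1; 1·0 + 5·0 + 7·1; 4·0 + 7·0 + 2·1) = (4, 7, 2)
w2 = Aw1 = (3·4 + 1·7 + 4·2; 1·4 + 5·7 + 7·2; 4·4 + 7·7 + 2·2) = (27, 53, 69)
w3 = Aw2 = (410, 775, 617)
Aw3 = (4473, 8604, 8299)
w3·Aw3 = 410·4473 + 775·8604 + 617·8299 = 13622513; w3·w3 = 410·410 + 775·775 + 617·617 = 1149414
λ ≈ 13622513/1149414 = 11.8517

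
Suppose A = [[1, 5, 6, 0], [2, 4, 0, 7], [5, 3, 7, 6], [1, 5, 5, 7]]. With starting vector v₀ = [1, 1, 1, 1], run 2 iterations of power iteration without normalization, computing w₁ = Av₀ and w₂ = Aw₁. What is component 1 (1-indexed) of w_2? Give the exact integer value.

w1 = Av₀ = (1·1 + 5·1 + 6·1 + 0·1; 2·1 + 4·1 + 0·1 + 7·1; 5·1 + 3·1 + 7·1 + 6·1; 1·1 + 5·1 + 5·1 + 7·1) = (12, 13, 21, 18)
w2 = Aw1 = (1·12 + 5·13 + 6·21 + 0·18; 2·12 + 4·13 + 0·21 + 7·18; 5·12 + 3·13 + 7·21 + 6·18; 1·12 + 5·13 + 5·21 + 7·18) = (203, 202, 354, 308)
The requested component of w2 is 203.

203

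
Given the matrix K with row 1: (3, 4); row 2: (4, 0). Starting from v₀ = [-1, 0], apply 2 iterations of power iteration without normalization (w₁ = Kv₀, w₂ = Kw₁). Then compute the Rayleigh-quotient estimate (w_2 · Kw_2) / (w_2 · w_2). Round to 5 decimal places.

λ ≈ 5.55917

w1 = Kv₀ = (3·(-1) + 4·0; 4·(-1) + 0·0) = (-3, -4)
w2 = Kw1 = (3·(-3) + 4·(-4); 4·(-3) + 0·(-4)) = (-25, -12)
Kw2 = (-123, -100)
w2·Kw2 = (-25)·(-123) + (-12)·(-100) = 4275; w2·w2 = (-25)·(-25) + (-12)·(-12) = 769
λ ≈ 4275/769 = 5.55917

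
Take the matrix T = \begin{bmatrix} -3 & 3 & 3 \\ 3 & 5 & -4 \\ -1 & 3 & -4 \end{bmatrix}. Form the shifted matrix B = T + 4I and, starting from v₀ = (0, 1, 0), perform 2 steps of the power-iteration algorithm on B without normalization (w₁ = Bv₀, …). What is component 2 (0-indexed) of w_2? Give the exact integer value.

24

B = T + 4I has rows (1, 3, 3); (3, 9, -4); (-1, 3, 0)
w1 = Bv₀ = (3, 9, 3)
w2 = Bw1 = (39, 78, 24)
Requested component of w2: 24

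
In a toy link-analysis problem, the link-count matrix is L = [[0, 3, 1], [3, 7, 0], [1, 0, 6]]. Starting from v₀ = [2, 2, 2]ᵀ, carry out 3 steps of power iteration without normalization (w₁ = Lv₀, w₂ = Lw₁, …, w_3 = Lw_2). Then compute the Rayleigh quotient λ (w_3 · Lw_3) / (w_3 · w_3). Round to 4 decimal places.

w1 = Lv₀ = (8, 20, 14)
w2 = Lw1 = (74, 164, 92)
w3 = Lw2 = (584, 1370, 626)
Lw3 = (4736, 11342, 4340)
w3·Lw3 = 584·4736 + 1370·11342 + 626·4340 = 21021204; w3·w3 = 584·584 + 1370·1370 + 626·626 = 2609832
λ ≈ 21021204/2609832 = 8.0546

8.0546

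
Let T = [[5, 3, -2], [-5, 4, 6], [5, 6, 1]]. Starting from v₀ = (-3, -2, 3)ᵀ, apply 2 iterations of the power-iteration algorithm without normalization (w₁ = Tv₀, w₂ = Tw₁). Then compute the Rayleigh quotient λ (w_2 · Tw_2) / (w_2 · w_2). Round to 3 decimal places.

λ ≈ 3.128

w1 = Tv₀ = (5·(-3) + 3·(-2) + (-2)·3; (-5)·(-3) + 4·(-2) + 6·3; 5·(-3) + 6·(-2) + 1·3) = (-27, 25, -24)
w2 = Tw1 = (5·(-27) + 3·25 + (-2)·(-24); (-5)·(-27) + 4·25 + 6·(-24); 5·(-27) + 6·25 + 1·(-24)) = (-12, 91, -9)
Tw2 = (231, 370, 477)
w2·Tw2 = (-12)·231 + 91·370 + (-9)·477 = 26605; w2·w2 = (-12)·(-12) + 91·91 + (-9)·(-9) = 8506
λ ≈ 26605/8506 = 3.128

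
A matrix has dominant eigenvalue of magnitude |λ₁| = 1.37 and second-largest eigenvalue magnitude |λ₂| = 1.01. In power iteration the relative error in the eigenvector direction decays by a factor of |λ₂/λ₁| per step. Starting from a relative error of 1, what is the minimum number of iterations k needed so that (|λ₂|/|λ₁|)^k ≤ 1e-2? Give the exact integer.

16

|λ₂/λ₁| = 1.01/1.37 = 0.73723
Need k ≥ ln(1e-2) / ln(0.73723) = -4.6052 / -0.3049 ≈ 15.106
Smallest integer k satisfying the bound: 16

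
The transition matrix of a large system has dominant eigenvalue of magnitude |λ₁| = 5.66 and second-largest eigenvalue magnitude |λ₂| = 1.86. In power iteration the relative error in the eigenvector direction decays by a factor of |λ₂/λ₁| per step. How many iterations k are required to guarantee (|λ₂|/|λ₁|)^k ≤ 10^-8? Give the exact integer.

|λ₂/λ₁| = 1.86/5.66 = 0.32862
Need k ≥ ln(10^-8) / ln(0.32862) = -18.4207 / -1.1128 ≈ 16.553
Smallest integer k satisfying the bound: 17

17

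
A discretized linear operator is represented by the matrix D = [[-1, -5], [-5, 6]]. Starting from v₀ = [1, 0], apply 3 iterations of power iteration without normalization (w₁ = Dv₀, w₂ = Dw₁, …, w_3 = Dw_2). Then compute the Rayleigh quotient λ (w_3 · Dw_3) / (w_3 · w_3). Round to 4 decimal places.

w1 = Dv₀ = (-1, -5)
w2 = Dw1 = (26, -25)
w3 = Dw2 = (99, -280)
Dw3 = (1301, -2175)
w3·Dw3 = 99·1301 + (-280)·(-2175) = 737799; w3·w3 = 99·99 + (-280)·(-280) = 88201
λ ≈ 737799/88201 = 8.3650

8.3650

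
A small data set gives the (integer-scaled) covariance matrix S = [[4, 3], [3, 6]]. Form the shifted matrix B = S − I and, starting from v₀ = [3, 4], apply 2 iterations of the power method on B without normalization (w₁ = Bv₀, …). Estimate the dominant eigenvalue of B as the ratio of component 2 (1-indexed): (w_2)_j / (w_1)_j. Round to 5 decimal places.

μ ≈ 7.17241

B = S − I has rows (3, 3); (3, 5)
w1 = Bv₀ = (3·3 + 3·4; 3·3 + 5·4) = (21, 29)
w2 = Bw1 = (3·21 + 3·29; 3·21 + 5·29) = (150, 208)
Ratio: 208/29 = 7.17241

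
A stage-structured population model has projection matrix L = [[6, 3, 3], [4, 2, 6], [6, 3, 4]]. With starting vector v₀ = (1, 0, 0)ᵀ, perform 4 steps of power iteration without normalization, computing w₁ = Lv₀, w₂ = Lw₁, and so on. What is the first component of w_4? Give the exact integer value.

10056

w1 = Lv₀ = (6·1 + 3·0 + 3·0; 4·1 + 2·0 + 6·0; 6·1 + 3·0 + 4·0) = (6, 4, 6)
w2 = Lw1 = (6·6 + 3·4 + 3·6; 4·6 + 2·4 + 6·6; 6·6 + 3·4 + 4·6) = (66, 68, 72)
w3 = Lw2 = (816, 832, 888)
w4 = Lw3 = (10056, 10256, 10944)
The requested component of w4 is 10056.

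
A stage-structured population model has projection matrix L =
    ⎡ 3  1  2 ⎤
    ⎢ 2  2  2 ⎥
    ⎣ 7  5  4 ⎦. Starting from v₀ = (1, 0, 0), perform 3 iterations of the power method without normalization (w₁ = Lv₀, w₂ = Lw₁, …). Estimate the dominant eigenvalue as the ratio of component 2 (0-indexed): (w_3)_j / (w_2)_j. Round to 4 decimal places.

w1 = Lv₀ = (3·1 + 1·0 + 2·0; 2·1 + 2·0 + 2·0; 7·1 + 5·0 + 4·0) = (3, 2, 7)
w2 = Lw1 = (3·3 + 1·2 + 2·7; 2·3 + 2·2 + 2·7; 7·3 + 5·2 + 4·7) = (25, 24, 59)
w3 = Lw2 = (217, 216, 531)
Ratio at component: 531 / 59 = 9.0000

9.0000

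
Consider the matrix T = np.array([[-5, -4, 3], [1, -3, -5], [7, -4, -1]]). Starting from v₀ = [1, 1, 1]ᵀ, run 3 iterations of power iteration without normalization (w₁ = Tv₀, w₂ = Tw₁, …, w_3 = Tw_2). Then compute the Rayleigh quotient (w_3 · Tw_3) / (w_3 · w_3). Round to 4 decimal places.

w1 = Tv₀ = ((-5)·1 + (-4)·1 + 3·1; 1·1 + (-3)·1 + (-5)·1; 7·1 + (-4)·1 + (-1)·1) = (-6, -7, 2)
w2 = Tw1 = ((-5)·(-6) + (-4)·(-7) + 3·2; 1·(-6) + (-3)·(-7) + (-5)·2; 7·(-6) + (-4)·(-7) + (-1)·2) = (64, 5, -16)
w3 = Tw2 = (-388, 129, 444)
Tw3 = (2756, -2995, -3676)
w3·Tw3 = (-388)·2756 + 129·(-2995) + 444·(-3676) = -3087827; w3·w3 = (-388)·(-388) + 129·129 + 444·444 = 364321
λ ≈ -3087827/364321 = -8.4756

λ ≈ -8.4756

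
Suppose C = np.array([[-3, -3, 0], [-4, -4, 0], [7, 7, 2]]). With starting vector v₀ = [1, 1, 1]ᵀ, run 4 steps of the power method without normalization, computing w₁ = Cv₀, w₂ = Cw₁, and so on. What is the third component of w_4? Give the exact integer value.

-3694

w1 = Cv₀ = ((-3)·1 + (-3)·1 + 0·1; (-4)·1 + (-4)·1 + 0·1; 7·1 + 7·1 + 2·1) = (-6, -8, 16)
w2 = Cw1 = ((-3)·(-6) + (-3)·(-8) + 0·16; (-4)·(-6) + (-4)·(-8) + 0·16; 7·(-6) + 7·(-8) + 2·16) = (42, 56, -66)
w3 = Cw2 = (-294, -392, 554)
w4 = Cw3 = (2058, 2744, -3694)
The requested component of w4 is -3694.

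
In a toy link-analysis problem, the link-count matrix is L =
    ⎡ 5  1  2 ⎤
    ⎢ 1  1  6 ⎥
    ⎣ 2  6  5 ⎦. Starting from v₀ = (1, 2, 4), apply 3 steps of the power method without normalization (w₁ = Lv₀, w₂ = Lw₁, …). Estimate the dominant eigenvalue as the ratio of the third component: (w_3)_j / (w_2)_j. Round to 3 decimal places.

w1 = Lv₀ = (15, 27, 34)
w2 = Lw1 = (170, 246, 362)
w3 = Lw2 = (1820, 2588, 3626)
Ratio at component: 3626 / 362 = 10.017

λ ≈ 10.017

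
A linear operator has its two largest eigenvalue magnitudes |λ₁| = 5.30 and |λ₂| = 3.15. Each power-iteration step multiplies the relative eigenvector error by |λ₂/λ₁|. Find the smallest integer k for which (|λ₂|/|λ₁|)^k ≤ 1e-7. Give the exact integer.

31

|λ₂/λ₁| = 3.15/5.30 = 0.59434
Need k ≥ ln(1e-7) / ln(0.59434) = -16.1181 / -0.5203 ≈ 30.978
Smallest integer k satisfying the bound: 31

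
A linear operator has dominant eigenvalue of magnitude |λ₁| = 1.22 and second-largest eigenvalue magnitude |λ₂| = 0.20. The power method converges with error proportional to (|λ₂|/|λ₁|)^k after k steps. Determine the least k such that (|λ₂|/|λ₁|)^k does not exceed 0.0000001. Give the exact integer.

9

|λ₂/λ₁| = 0.20/1.22 = 0.16393
Need k ≥ ln(0.0000001) / ln(0.16393) = -16.1181 / -1.8083 ≈ 8.913
Smallest integer k satisfying the bound: 9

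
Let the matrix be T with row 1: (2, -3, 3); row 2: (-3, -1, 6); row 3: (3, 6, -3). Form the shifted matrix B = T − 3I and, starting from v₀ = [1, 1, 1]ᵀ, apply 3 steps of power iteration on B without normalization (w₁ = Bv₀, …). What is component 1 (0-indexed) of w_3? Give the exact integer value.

-301

B = T − 3I has rows (-1, -3, 3); (-3, -4, 6); (3, 6, -6)
w1 = Bv₀ = (-1, -1, 3)
w2 = Bw1 = (13, 25, -27)
w3 = Bw2 = (-169, -301, 351)
Requested component of w3: -301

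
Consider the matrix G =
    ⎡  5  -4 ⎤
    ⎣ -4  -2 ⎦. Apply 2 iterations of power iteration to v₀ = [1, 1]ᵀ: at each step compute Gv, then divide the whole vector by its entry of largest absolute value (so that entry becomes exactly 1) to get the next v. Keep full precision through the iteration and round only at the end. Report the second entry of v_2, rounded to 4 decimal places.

0.2759

Gv0 = (1.00000, -6.00000); divide by -6.00000 → v1 = (-0.16667, 1.00000)
Gv1 = (-4.83333, -1.33333); divide by -4.83333 → v2 = (1.00000, 0.27586)
Requested entry of v2: 8/29 = 0.2759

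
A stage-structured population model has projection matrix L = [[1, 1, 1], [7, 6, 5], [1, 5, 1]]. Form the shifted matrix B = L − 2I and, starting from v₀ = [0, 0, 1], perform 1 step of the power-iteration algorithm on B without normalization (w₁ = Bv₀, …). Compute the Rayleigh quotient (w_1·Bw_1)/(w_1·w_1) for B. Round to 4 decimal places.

B = L − 2I has rows (-1, 1, 1); (7, 4, 5); (1, 5, -1)
w1 = Bv₀ = (1, 5, -1)
Bw1 = (3, 22, 27)
w1·Bw1 = 86; w1·w1 = 27; μ ≈ 86/27 = 3.1852

3.1852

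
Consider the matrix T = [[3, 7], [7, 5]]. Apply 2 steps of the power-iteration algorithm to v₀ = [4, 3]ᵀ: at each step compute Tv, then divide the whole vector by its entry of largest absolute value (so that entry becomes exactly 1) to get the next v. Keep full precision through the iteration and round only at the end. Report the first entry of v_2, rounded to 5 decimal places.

0.89686

Tv0 = (33.000000, 43.000000); divide by 43.000000 → v1 = (0.767442, 1.000000)
Tv1 = (9.302326, 10.372093); divide by 10.372093 → v2 = (0.896861, 1.000000)
Requested entry of v2: 400/446 = 0.89686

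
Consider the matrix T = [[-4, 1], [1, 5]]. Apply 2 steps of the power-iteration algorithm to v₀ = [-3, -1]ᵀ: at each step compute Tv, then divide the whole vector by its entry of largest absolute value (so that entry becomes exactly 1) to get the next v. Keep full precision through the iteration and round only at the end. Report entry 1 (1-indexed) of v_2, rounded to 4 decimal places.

Tv0 = (11.00000, -8.00000); divide by 11.00000 → v1 = (1.00000, -0.72727)
Tv1 = (-4.72727, -2.63636); divide by -4.72727 → v2 = (1.00000, 0.55769)
Requested entry of v2: -52/-52 = 1.0000

1.0000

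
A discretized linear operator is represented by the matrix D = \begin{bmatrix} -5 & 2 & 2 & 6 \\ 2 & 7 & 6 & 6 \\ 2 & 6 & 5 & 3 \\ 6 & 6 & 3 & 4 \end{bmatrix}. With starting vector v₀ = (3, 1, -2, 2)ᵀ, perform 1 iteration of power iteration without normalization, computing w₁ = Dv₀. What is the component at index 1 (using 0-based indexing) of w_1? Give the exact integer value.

w1 = Dv₀ = ((-5)·3 + 2·1 + 2·(-2) + 6·2; 2·3 + 7·1 + 6·(-2) + 6·2; 2·3 + 6·1 + 5·(-2) + 3·2; 6·3 + 6·1 + 3·(-2) + 4·2) = (-5, 13, 8, 26)
The requested component of w1 is 13.

13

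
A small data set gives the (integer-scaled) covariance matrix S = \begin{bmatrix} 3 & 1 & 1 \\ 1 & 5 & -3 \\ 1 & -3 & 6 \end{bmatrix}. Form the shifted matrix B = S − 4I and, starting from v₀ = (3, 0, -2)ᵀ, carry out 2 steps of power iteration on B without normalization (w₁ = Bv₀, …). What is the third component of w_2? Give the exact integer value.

-34

B = S − 4I has rows (-1, 1, 1); (1, 1, -3); (1, -3, 2)
w1 = Bv₀ = (-5, 9, -1)
w2 = Bw1 = (13, 7, -34)
Requested component of w2: -34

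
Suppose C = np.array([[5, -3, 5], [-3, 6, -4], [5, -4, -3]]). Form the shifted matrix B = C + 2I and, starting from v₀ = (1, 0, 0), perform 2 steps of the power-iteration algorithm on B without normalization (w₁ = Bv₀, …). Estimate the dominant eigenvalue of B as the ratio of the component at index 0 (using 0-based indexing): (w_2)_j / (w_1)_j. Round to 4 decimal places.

B = C + 2I has rows (7, -3, 5); (-3, 8, -4); (5, -4, -1)
w1 = Bv₀ = (7·1 + (-3)·0 + 5·0; (-3)·1 + 8·0 + (-4)·0; 5·1 + (-4)·0 + (-1)·0) = (7, -3, 5)
w2 = Bw1 = (7·7 + (-3)·(-3) + 5·5; (-3)·7 + 8·(-3) + (-4)·5; 5·7 + (-4)·(-3) + (-1)·5) = (83, -65, 42)
Ratio: 83/7 = 11.8571

μ ≈ 11.8571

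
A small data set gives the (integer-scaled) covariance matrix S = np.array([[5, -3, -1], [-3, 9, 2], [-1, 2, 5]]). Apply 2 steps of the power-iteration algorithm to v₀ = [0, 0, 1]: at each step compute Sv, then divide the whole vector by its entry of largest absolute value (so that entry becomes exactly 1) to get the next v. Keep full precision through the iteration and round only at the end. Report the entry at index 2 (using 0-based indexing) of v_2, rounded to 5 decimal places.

0.96774

Sv0 = (-1.000000, 2.000000, 5.000000); divide by 5.000000 → v1 = (-0.200000, 0.400000, 1.000000)
Sv1 = (-3.200000, 6.200000, 6.000000); divide by 6.200000 → v2 = (-0.516129, 1.000000, 0.967742)
Requested entry of v2: 30/31 = 0.96774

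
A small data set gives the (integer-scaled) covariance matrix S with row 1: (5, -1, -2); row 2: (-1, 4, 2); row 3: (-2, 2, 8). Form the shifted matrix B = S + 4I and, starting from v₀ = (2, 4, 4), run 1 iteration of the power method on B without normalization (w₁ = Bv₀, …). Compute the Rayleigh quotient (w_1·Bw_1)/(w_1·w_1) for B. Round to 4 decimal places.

μ ≈ 12.0755

B = S + 4I has rows (9, -1, -2); (-1, 8, 2); (-2, 2, 12)
w1 = Bv₀ = (9·2 + (-1)·4 + (-2)·4; (-1)·2 + 8·4 + 2·4; (-2)·2 + 2·4 + 12·4) = (6, 38, 52)
Bw1 = (-88, 402, 688)
w1·Bw1 = 50524; w1·w1 = 4184; μ ≈ 50524/4184 = 12.0755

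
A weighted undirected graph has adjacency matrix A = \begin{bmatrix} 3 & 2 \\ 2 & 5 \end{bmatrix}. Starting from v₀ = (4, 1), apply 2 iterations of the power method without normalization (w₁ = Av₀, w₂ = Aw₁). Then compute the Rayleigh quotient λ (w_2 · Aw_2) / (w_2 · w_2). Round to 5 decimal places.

6.20907

w1 = Av₀ = (14, 13)
w2 = Aw1 = (68, 93)
Aw2 = (390, 601)
w2·Aw2 = 68·390 + 93·601 = 82413; w2·w2 = 68·68 + 93·93 = 13273
λ ≈ 82413/13273 = 6.20907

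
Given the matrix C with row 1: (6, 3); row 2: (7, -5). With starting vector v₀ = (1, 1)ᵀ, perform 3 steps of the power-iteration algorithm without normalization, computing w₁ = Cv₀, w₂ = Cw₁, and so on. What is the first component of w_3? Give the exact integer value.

w1 = Cv₀ = (6·1 + 3·1; 7·1 + (-5)·1) = (9, 2)
w2 = Cw1 = (6·9 + 3·2; 7·9 + (-5)·2) = (60, 53)
w3 = Cw2 = (519, 155)
The requested component of w3 is 519.

519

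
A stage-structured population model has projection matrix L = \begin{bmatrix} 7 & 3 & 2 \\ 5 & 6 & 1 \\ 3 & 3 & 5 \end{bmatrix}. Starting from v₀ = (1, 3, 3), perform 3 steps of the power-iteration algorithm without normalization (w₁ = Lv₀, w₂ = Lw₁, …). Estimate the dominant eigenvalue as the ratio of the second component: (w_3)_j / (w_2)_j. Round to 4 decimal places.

w1 = Lv₀ = (22, 26, 27)
w2 = Lw1 = (286, 293, 279)
w3 = Lw2 = (3439, 3467, 3132)
Ratio at component: 3467 / 293 = 11.8328

λ ≈ 11.8328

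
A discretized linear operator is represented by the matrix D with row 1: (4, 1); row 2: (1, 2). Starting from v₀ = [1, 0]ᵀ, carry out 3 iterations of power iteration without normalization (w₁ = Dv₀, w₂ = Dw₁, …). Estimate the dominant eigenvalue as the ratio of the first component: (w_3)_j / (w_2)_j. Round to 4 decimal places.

λ ≈ 4.3529

w1 = Dv₀ = (4·1 + 1·0; 1·1 + 2·0) = (4, 1)
w2 = Dw1 = (4·4 + 1·1; 1·4 + 2·1) = (17, 6)
w3 = Dw2 = (74, 29)
Ratio at component: 74 / 17 = 4.3529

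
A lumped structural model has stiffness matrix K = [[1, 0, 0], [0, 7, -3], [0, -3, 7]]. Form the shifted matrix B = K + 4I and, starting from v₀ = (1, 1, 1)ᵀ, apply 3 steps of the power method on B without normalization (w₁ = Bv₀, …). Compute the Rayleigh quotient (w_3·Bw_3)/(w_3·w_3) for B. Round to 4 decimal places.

B = K + 4I has rows (5, 0, 0); (0, 11, -3); (0, -3, 11)
w1 = Bv₀ = (5, 8, 8)
w2 = Bw1 = (25, 64, 64)
w3 = Bw2 = (125, 512, 512)
Bw3 = (625, 4096, 4096)
w3·Bw3 = 4272429; w3·w3 = 539913; μ ≈ 4272429/539913 = 7.9132

μ ≈ 7.9132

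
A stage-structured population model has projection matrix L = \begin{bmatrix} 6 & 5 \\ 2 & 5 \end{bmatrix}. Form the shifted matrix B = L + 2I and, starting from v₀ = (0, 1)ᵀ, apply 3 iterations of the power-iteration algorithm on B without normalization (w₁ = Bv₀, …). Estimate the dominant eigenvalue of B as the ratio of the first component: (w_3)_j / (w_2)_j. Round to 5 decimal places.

B = L + 2I has rows (8, 5); (2, 7)
w1 = Bv₀ = (8·0 + 5·1; 2·0 + 7·1) = (5, 7)
w2 = Bw1 = (8·5 + 5·7; 2·5 + 7·7) = (75, 59)
w3 = Bw2 = (895, 563)
Ratio: 895/75 = 11.93333

μ ≈ 11.93333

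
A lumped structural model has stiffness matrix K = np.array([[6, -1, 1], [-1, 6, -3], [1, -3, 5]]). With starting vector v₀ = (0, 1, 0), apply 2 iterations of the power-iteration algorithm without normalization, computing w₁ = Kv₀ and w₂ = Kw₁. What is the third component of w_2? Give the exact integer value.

w1 = Kv₀ = (6·0 + (-1)·1 + 1·0; (-1)·0 + 6·1 + (-3)·0; 1·0 + (-3)·1 + 5·0) = (-1, 6, -3)
w2 = Kw1 = (6·(-1) + (-1)·6 + 1·(-3); (-1)·(-1) + 6·6 + (-3)·(-3); 1·(-1) + (-3)·6 + 5·(-3)) = (-15, 46, -34)
The requested component of w2 is -34.

-34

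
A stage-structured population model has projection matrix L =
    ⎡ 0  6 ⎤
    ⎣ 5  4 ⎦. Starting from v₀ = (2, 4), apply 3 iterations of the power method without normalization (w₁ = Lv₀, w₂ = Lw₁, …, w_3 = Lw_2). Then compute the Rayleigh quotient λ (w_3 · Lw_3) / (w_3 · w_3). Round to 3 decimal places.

w1 = Lv₀ = (0·2 + 6·4; 5·2 + 4·4) = (24, 26)
w2 = Lw1 = (0·24 + 6·26; 5·24 + 4·26) = (156, 224)
w3 = Lw2 = (1344, 1676)
Lw3 = (10056, 13424)
w3·Lw3 = 1344·10056 + 1676·13424 = 36013888; w3·w3 = 1344·1344 + 1676·1676 = 4615312
λ ≈ 36013888/4615312 = 7.803

λ ≈ 7.803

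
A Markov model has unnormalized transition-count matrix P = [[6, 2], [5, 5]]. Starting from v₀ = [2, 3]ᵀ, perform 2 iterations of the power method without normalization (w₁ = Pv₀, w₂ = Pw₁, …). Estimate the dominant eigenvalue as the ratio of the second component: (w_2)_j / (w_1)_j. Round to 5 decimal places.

w1 = Pv₀ = (6·2 + 2·3; 5·2 + 5·3) = (18, 25)
w2 = Pw1 = (6·18 + 2·25; 5·18 + 5·25) = (158, 215)
Ratio at component: 215 / 25 = 8.60000

λ ≈ 8.60000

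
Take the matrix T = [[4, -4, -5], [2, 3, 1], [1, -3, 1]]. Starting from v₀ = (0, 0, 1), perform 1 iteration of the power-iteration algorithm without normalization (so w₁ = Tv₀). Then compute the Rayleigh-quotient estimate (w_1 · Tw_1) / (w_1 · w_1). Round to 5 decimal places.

w1 = Tv₀ = (-5, 1, 1)
Tw1 = (-29, -6, -7)
w1·Tw1 = (-5)·(-29) + 1·(-6) + 1·(-7) = 132; w1·w1 = (-5)·(-5) + 1·1 + 1·1 = 27
λ ≈ 132/27 = 4.88889

λ ≈ 4.88889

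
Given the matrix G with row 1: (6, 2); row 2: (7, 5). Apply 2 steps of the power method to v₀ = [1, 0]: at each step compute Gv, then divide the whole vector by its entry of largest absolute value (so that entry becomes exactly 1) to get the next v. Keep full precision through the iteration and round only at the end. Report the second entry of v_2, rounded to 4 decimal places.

1.0000

Gv0 = (6.00000, 7.00000); divide by 7.00000 → v1 = (0.85714, 1.00000)
Gv1 = (7.14286, 11.00000); divide by 11.00000 → v2 = (0.64935, 1.00000)
Requested entry of v2: 77/77 = 1.0000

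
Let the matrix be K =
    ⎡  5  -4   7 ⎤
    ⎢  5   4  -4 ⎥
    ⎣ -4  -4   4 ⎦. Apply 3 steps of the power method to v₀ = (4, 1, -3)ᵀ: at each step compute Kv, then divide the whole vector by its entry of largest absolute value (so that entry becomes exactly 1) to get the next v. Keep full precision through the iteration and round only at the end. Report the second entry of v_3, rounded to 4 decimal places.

Kv0 = (-5.00000, 36.00000, -32.00000); divide by 36.00000 → v1 = (-0.13889, 1.00000, -0.88889)
Kv1 = (-10.91667, 6.86111, -7.00000); divide by -10.91667 → v2 = (1.00000, -0.62850, 0.64122)
Kv2 = (12.00254, -0.07888, 1.07888); divide by 12.00254 → v3 = (1.00000, -0.00657, 0.08989)
Requested entry of v3: 31/-4717 = -0.0066

-0.0066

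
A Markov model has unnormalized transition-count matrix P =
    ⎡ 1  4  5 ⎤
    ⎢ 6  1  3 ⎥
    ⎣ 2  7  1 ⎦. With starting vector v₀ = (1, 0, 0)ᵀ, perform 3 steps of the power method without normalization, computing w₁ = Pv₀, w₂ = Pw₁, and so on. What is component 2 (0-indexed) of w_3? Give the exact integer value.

242

w1 = Pv₀ = (1, 6, 2)
w2 = Pw1 = (35, 18, 46)
w3 = Pw2 = (337, 366, 242)
The requested component of w3 is 242.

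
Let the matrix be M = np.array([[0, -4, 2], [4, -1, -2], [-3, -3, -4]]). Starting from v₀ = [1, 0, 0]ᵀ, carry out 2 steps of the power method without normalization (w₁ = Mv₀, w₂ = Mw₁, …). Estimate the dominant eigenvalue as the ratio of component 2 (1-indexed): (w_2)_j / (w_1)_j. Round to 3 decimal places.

w1 = Mv₀ = (0, 4, -3)
w2 = Mw1 = (-22, 2, 0)
Ratio at component: 2 / 4 = 0.500

λ ≈ 0.500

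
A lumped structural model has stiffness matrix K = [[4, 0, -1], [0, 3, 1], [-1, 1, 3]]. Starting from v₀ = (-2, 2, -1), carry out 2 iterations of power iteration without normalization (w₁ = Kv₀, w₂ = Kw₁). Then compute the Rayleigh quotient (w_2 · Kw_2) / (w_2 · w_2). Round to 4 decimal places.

w1 = Kv₀ = (-7, 5, 1)
w2 = Kw1 = (-29, 16, 15)
Kw2 = (-131, 63, 90)
w2·Kw2 = (-29)·(-131) + 16·63 + 15·90 = 6157; w2·w2 = (-29)·(-29) + 16·16 + 15·15 = 1322
λ ≈ 6157/1322 = 4.6573

4.6573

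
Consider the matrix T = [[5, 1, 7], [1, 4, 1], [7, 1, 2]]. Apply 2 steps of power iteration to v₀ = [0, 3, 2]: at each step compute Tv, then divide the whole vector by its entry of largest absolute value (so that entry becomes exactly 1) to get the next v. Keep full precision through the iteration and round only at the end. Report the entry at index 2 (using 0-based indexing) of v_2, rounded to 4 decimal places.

Tv0 = (17.00000, 14.00000, 7.00000); divide by 17.00000 → v1 = (1.00000, 0.82353, 0.41176)
Tv1 = (8.70588, 4.70588, 8.64706); divide by 8.70588 → v2 = (1.00000, 0.54054, 0.99324)
Requested entry of v2: 147/148 = 0.9932

0.9932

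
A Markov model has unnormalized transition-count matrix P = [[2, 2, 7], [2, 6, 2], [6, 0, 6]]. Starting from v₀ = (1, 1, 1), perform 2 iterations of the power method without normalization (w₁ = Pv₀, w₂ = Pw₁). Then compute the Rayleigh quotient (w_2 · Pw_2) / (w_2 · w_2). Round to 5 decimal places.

λ ≈ 11.31285

w1 = Pv₀ = (2·1 + 2·1 + 7·1; 2·1 + 6·1 + 2·1; 6·1 + 0·1 + 6·1) = (11, 10, 12)
w2 = Pw1 = (2·11 + 2·10 + 7·12; 2·11 + 6·10 + 2·12; 6·11 + 0·10 + 6·12) = (126, 106, 138)
Pw2 = (1430, 1164, 1584)
w2·Pw2 = 126·1430 + 106·1164 + 138·1584 = 522156; w2·w2 = 126·126 + 106·106 + 138·138 = 46156
λ ≈ 522156/46156 = 11.31285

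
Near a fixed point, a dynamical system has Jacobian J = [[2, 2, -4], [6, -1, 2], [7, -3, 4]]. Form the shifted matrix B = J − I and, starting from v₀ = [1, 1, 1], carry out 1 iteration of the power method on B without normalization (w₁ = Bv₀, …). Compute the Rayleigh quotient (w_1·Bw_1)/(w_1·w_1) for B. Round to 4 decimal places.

-0.4070

B = J − I has rows (1, 2, -4); (6, -2, 2); (7, -3, 3)
w1 = Bv₀ = (1·1 + 2·1 + (-4)·1; 6·1 + (-2)·1 + 2·1; 7·1 + (-3)·1 + 3·1) = (-1, 6, 7)
Bw1 = (-17, -4, -4)
w1·Bw1 = -35; w1·w1 = 86; μ ≈ -35/86 = -0.4070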